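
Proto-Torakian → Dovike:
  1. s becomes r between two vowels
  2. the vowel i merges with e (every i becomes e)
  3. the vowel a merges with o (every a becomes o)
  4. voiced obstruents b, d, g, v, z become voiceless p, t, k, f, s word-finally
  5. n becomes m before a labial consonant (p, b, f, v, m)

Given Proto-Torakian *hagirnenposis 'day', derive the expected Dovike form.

hogernempores

Dovike: start from *hagirnenposis.
  rule 1 (rhotacism): hagirnenposis → hagirnenporis
  rule 2 (vowel merger): hagirnenporis → hagernenpores
  rule 3 (vowel merger): hagernenpores → hogernenpores
  rule 4: no change — hogernenpores
  rule 5 (nasal place assimilation): hogernenpores → hogernempores
  ⇒ Dovike hogernempores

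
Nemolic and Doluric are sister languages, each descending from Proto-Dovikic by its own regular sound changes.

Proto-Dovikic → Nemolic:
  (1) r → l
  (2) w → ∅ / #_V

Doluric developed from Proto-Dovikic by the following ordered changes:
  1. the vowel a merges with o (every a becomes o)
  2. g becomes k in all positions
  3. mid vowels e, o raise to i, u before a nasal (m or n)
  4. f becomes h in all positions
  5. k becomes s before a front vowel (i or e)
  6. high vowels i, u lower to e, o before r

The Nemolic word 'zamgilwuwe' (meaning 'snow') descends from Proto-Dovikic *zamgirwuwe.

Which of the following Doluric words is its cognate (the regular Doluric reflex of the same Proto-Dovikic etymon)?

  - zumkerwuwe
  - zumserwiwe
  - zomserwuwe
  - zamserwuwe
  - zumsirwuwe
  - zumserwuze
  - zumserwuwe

zumserwuwe

Doluric: *zamgirwuwe > zomgirwuwe > zomkirwuwe > zumkirwuwe > zumsirwuwe > zumserwuwe  (by vowel merger, unconditioned shift, pre-nasal raising, palatalisation, pre-rhotic lowering)
The other candidates each miss or misapply at least one Doluric change.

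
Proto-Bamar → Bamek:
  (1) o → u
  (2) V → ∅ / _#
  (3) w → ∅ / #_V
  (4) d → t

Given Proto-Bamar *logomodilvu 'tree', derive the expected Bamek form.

Bamek: start from *logomodilvu.
  rule 1 (vowel merger): logomodilvu → lugumudilvu
  rule 2 (apocope): lugumudilvu → lugumudilv
  rule 3: no change — lugumudilv
  rule 4 (unconditioned shift): lugumudilv → lugumutilv
  ⇒ Bamek lugumutilv

lugumutilv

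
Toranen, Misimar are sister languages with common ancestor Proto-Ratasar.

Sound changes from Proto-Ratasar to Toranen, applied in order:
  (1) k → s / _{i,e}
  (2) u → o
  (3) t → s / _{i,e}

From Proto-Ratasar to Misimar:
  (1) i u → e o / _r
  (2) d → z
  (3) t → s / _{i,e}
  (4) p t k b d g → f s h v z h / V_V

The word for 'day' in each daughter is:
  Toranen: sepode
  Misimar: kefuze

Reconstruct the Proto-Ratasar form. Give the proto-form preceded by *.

Position 5: Toranen has d, Misimar has z. Toranen preserves d here (none of its changes turn any other segment into d), so the proto-segment is *d.
Position 3: Toranen has p, Misimar has f. Toranen preserves p here (none of its changes turn any other segment into p), so the proto-segment is *p.
This points to *kepude. Verify forward in each daughter:
Toranen: *kepude
  kepude → sepude   [palatalisation]
  sepude → sepode   [vowel merger]
  sepode (rule 3 does not apply)
  giving Toranen sepode.
Misimar: start from *kepude.
  rule 1: no change — kepude
  rule 2 (unconditioned shift): kepude → kepuze
  rule 3: no change — kepuze
  rule 4 (intervocalic lenition): kepuze → kefuze
  ⇒ Misimar kefuze
Only *kepude yields all of Toranen sepode, Misimar kefuze.

*kepude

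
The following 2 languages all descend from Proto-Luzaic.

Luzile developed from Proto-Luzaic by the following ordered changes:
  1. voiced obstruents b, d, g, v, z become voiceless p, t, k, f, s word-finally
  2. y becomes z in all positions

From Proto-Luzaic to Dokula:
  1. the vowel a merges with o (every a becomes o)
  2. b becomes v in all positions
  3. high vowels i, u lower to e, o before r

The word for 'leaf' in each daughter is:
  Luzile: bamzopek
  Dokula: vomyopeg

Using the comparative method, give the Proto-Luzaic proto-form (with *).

Position 4: Luzile has z, Dokula has y. Dokula preserves y here (none of its changes turn any other segment into y), so the proto-segment is *y.
Position 8: Luzile has k, Dokula has g. Dokula preserves g here (none of its changes turn any other segment into g), so the proto-segment is *g.
This points to *bamyopeg. Verify forward in each daughter:
Luzile: start from *bamyopeg.
  rule 1 (final devoicing): bamyopeg → bamyopek
  rule 2 (unconditioned shift): bamyopek → bamzopek
  ⇒ Luzile bamzopek
Dokula: *bamyopeg > bomyopeg > vomyopeg  (by vowel merger, unconditioned shift)
Only *bamyopeg yields all of Luzile bamzopek, Dokula vomyopeg.

*bamyopeg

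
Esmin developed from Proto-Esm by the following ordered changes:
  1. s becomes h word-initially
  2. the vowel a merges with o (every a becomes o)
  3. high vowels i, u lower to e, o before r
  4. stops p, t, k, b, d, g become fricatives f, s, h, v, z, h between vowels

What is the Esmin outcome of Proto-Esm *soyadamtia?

hoyozomtio

Esmin: *soyadamtia > hoyadamtia > hoyodomtio > hoyozomtio  (by debuccalisation, vowel merger, intervocalic lenition)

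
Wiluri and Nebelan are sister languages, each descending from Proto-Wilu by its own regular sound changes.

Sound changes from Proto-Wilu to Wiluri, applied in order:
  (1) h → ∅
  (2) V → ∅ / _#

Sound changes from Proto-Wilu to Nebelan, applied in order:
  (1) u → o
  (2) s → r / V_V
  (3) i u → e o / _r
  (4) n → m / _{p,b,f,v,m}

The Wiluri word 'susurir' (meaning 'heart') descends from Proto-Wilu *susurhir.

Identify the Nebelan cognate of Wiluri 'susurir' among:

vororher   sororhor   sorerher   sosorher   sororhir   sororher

sororher

Nebelan: start from *susurhir.
  rule 1 (vowel merger): susurhir → sosorhir
  rule 2 (rhotacism): sosorhir → sororhir
  rule 3 (pre-rhotic lowering): sororhir → sororher
  rule 4: no change — sororher
  ⇒ Nebelan sororher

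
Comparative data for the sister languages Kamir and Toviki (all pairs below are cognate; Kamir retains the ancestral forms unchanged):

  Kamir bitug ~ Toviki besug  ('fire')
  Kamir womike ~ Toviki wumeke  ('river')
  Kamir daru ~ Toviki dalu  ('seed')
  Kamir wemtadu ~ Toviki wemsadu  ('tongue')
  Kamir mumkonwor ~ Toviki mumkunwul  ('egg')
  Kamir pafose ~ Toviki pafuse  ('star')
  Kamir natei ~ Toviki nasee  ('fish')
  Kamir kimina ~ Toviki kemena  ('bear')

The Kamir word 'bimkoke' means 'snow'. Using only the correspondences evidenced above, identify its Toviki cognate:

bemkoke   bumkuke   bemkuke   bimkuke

kimina ~ kemena — Kamir i corresponds to Toviki e after a consonant, before a nasal.
pafose ~ pafuse — Kamir o corresponds to Toviki u after a consonant, before a consonant other than r, m, n, p, b, f, v.
Applying these to Kamir 'bimkoke':
  bimkoke → bemkoke   (i→e after a consonant, before a nasal)
  bemkoke → bemkuke   (o→u after a consonant, before a consonant other than r, m, n, p, b, f, v)
So the Toviki cognate is 'bemkuke'.

bemkuke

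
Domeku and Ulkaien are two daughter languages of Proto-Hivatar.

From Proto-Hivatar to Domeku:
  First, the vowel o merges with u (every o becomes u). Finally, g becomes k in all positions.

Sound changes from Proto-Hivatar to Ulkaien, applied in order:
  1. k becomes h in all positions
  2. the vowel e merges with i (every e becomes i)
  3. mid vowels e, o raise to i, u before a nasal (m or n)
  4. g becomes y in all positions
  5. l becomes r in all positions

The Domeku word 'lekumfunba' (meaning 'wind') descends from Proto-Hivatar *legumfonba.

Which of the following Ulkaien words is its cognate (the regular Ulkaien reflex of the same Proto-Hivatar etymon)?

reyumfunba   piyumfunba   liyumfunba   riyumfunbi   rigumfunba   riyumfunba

Ulkaien: *legumfonba > ligumfonba > ligumfunba > liyumfunba > riyumfunba  (by vowel merger, pre-nasal raising, unconditioned shift, unconditioned shift)
The other candidates each miss or misapply at least one Ulkaien change.

riyumfunba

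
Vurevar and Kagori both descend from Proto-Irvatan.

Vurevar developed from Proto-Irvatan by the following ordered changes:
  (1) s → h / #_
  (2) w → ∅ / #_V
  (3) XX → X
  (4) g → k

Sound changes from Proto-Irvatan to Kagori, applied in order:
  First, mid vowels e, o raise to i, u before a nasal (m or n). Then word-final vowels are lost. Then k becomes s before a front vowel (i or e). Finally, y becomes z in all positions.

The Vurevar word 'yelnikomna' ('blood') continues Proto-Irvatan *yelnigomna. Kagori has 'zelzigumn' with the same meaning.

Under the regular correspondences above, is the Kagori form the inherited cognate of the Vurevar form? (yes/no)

Derive the expected Kagori reflex of *yelnigomna:
Kagori: *yelnigomna > yelnigumna > yelnigumn > zelnigumn  (by pre-nasal raising, apocope, unconditioned shift)
The regular Kagori reflex would be 'zelnigumn', but the attested form is 'zelzigumn'. The correspondence is irregular, so they are not cognates (the Kagori form has a different source).

no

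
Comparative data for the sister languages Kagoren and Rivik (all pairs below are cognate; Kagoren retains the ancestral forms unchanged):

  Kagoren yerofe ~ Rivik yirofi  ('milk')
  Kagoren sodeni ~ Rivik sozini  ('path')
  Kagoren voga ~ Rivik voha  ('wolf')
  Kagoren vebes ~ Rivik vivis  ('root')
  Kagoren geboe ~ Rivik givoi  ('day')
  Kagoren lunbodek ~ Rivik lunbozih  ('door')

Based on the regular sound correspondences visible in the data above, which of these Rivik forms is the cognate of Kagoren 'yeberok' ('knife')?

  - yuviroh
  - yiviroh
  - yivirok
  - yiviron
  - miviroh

yiviroh

vebes ~ vivis, geboe ~ givoi — Kagoren e corresponds to Rivik i after a consonant, before a labial obstruent.
vebes ~ vivis — Kagoren b corresponds to Rivik v between vowels (before a front vowel).
yerofe ~ yirofi — Kagoren e corresponds to Rivik i after a consonant, before r.
lunbodek ~ lunbozih — Kagoren k corresponds to Rivik h word-finally.
Applying these to Kagoren 'yeberok':
  yeberok → yiberok   (e→i after a consonant, before a labial obstruent)
  yiberok → yiverok   (b→v between vowels (before a front vowel))
  yiverok → yivirok   (e→i after a consonant, before r)
  yivirok → yiviroh   (k→h word-finally)
So the Rivik cognate is 'yiviroh'.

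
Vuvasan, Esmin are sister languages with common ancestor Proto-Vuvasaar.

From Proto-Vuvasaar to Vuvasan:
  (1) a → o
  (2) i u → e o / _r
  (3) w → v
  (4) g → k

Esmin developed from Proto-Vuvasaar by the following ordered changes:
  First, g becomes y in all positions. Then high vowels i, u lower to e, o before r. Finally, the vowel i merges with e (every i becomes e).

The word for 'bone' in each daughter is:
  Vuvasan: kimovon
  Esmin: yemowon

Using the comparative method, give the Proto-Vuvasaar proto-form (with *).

*gimowon

Position 1: Vuvasan has k, Esmin has y. Taking the neighbouring segments as reconstructed: Vuvasan k could go back to *k or *g; Esmin y could go back to *g or *y — the one source consistent with every daughter is *g.
Position 5: Vuvasan has v, Esmin has w. Esmin preserves w here (none of its changes turn any other segment into w), so the proto-segment is *w.
Position 2: Vuvasan has i, Esmin has e. Vuvasan preserves i here (none of its changes turn any other segment into i), so the proto-segment is *i.
This points to *gimowon. Verify forward in each daughter:
Vuvasan: *gimowon
  gimowon (rule 1 does not apply)
  gimowon (rule 2 does not apply)
  gimowon → gimovon   [unconditioned shift]
  gimovon → kimovon   [unconditioned shift]
  giving Vuvasan kimovon.
Esmin: *gimowon
  gimowon → yimowon   [unconditioned shift]
  yimowon (rule 2 does not apply)
  yimowon → yemowon   [vowel merger]
  giving Esmin yemowon.
No other proto-form is consistent with every reflex, so the reconstruction is *gimowon.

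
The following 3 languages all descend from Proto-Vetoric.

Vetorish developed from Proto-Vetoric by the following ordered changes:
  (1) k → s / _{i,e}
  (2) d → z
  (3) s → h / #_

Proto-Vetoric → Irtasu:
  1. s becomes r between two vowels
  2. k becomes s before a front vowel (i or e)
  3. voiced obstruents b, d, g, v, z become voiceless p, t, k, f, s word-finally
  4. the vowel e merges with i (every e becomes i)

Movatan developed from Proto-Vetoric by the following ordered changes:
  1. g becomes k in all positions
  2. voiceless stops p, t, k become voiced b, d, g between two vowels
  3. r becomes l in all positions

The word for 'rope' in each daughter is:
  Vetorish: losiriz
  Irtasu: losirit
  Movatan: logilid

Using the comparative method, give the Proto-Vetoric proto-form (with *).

Position 7: Vetorish has z, Irtasu has t, Movatan has d. Taking the neighbouring segments as reconstructed: Vetorish z could go back to *d or *z; Irtasu t could go back to *t or *d; Movatan d can only go back to *d — the one source consistent with every daughter is *d.
Position 5: Vetorish has r, Irtasu has r, Movatan has l. Vetorish preserves r here (none of its changes turn any other segment into r), so the proto-segment is *r.
Position 3: Vetorish has s, Irtasu has s, Movatan has g. Taking the neighbouring segments as reconstructed: Vetorish s could go back to *k or *s; Irtasu s can only go back to *k; Movatan g could go back to *k or *g — the one source consistent with every daughter is *k.
Continuing position by position gives *lokirid; check it forward:
Vetorish: start from *lokirid.
  rule 1 (palatalisation): lokirid → losirid
  rule 2 (unconditioned shift): losirid → losiriz
  rule 3: no change — losiriz
  ⇒ Vetorish losiriz
Irtasu: start from *lokirid.
  rule 1: no change — lokirid
  rule 2 (palatalisation): lokirid → losirid
  rule 3 (final devoicing): losirid → losirit
  rule 4: no change — losirit
  ⇒ Irtasu losirit
Movatan: *lokirid > logirid > logilid  (by intervocalic voicing, unconditioned shift)
No other proto-form is consistent with every reflex, so the reconstruction is *lokirid.

*lokirid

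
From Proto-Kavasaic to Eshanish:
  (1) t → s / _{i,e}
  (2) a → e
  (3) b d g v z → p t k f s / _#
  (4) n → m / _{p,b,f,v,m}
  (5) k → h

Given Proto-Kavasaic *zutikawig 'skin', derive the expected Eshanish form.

Eshanish: start from *zutikawig.
  rule 1 (palatalisation): zutikawig → zusikawig
  rule 2 (vowel merger): zusikawig → zusikewig
  rule 3 (final devoicing): zusikewig → zusikewik
  rule 4: no change — zusikewik
  rule 5 (unconditioned shift): zusikewik → zusihewih
  ⇒ Eshanish zusihewih

zusihewih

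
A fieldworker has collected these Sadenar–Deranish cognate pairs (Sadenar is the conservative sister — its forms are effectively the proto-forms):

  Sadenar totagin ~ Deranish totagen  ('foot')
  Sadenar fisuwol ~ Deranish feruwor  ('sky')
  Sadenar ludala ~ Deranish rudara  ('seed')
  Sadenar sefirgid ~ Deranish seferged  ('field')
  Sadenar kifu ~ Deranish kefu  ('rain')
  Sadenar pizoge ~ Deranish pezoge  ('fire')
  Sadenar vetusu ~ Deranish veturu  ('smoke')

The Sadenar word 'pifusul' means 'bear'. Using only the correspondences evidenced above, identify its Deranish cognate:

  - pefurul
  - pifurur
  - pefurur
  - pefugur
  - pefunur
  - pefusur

pefurur

kifu ~ kefu — Sadenar i corresponds to Deranish e after a consonant, before a labial obstruent.
fisuwol ~ feruwor, vetusu ~ veturu — Sadenar s corresponds to Deranish r between vowels (before a back vowel).
fisuwol ~ feruwor — Sadenar l corresponds to Deranish r word-finally.
Applying these to Sadenar 'pifusul':
  pifusul → pefusul   (i→e after a consonant, before a labial obstruent)
  pefusul → pefurul   (s→r between vowels (before a back vowel))
  pefurul → pefurur   (l→r word-finally)
So the Deranish cognate is 'pefurur'.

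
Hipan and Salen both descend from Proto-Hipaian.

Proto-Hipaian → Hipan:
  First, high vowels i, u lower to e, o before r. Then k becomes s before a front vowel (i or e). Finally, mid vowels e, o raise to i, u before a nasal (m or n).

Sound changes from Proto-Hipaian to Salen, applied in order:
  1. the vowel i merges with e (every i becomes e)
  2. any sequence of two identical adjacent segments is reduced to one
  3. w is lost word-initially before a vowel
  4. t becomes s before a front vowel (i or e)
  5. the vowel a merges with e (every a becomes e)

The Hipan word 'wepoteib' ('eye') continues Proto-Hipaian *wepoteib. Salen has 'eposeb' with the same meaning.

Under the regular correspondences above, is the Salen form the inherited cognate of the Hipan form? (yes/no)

Derive the expected Salen reflex of *wepoteib:
Salen: start from *wepoteib.
  rule 1 (vowel merger): wepoteib → wepoteeb
  rule 2 (degemination): wepoteeb → wepoteb
  rule 3 (glide loss): wepoteb → epoteb
  rule 4 (palatalisation): epoteb → eposeb
  rule 5: no change — eposeb
  ⇒ Salen eposeb
Salen 'eposeb' matches the regular reflex exactly, so the pair is cognate.

yes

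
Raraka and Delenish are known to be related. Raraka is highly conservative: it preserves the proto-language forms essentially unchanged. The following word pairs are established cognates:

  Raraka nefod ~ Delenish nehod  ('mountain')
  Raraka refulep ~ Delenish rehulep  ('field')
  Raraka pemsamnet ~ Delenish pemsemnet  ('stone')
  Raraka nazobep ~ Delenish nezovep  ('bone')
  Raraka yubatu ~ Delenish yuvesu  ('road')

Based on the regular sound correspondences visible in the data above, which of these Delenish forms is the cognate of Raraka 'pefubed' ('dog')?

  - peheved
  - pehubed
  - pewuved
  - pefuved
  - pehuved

pehuved

refulep ~ rehulep — Raraka f corresponds to Delenish h between vowels (before a back vowel).
nazobep ~ nezovep — Raraka b corresponds to Delenish v between vowels (before a front vowel).
Applying these to Raraka 'pefubed':
  pefubed → pehubed   (f→h between vowels (before a back vowel))
  pehubed → pehuved   (b→v between vowels (before a front vowel))
So the Delenish cognate is 'pehuved'.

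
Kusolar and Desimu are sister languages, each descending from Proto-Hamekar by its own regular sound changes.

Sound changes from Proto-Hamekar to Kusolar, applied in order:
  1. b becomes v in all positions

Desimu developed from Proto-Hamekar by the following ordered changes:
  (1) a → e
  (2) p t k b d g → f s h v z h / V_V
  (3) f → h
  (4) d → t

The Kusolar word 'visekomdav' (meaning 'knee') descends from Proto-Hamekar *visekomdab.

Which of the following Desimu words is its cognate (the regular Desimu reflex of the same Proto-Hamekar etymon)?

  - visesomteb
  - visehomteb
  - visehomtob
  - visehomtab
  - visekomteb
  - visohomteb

visehomteb

Desimu: start from *visekomdab.
  rule 1 (vowel merger): visekomdab → visekomdeb
  rule 2 (intervocalic lenition): visekomdeb → visehomdeb
  rule 3: no change — visehomdeb
  rule 4 (unconditioned shift): visehomdeb → visehomteb
  ⇒ Desimu visehomteb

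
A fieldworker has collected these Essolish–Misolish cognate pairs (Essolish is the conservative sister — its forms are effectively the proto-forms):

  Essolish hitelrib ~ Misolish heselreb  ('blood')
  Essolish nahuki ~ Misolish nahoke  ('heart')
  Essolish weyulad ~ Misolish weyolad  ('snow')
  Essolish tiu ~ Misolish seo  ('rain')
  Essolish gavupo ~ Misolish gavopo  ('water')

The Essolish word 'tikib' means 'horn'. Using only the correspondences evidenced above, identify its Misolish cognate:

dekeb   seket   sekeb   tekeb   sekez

sekeb

tiu ~ seo — Essolish t corresponds to Misolish s word-initially before a front vowel.
hitelrib ~ heselreb — Essolish i corresponds to Misolish e after a consonant, before a consonant other than r, m, n, p, b, f, v.
hitelrib ~ heselreb — Essolish i corresponds to Misolish e after a consonant, before a labial obstruent.
Applying these to Essolish 'tikib':
  tikib → sikib   (t→s word-initially before a front vowel)
  sikib → sekib   (i→e after a consonant, before a consonant other than r, m, n, p, b, f, v)
  sekib → sekeb   (i→e after a consonant, before a labial obstruent)
So the Misolish cognate is 'sekeb'.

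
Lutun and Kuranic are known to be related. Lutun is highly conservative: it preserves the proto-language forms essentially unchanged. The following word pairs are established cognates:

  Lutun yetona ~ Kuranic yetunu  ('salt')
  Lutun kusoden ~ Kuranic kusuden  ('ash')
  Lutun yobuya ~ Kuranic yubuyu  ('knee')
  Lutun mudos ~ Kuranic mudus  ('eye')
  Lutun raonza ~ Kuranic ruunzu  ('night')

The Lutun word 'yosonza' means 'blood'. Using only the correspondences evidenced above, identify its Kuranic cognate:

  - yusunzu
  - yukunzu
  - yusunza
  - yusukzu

kusoden ~ kusuden, mudos ~ mudus — Lutun o corresponds to Kuranic u after a consonant, before a consonant other than r, m, n, p, b, f, v.
yetona ~ yetunu — Lutun o corresponds to Kuranic u after a consonant, before a nasal.
yetona ~ yetunu, yobuya ~ yubuyu — Lutun a corresponds to Kuranic u word-finally.
Applying these to Lutun 'yosonza':
  yosonza → yusonza   (o→u after a consonant, before a consonant other than r, m, n, p, b, f, v)
  yusonza → yusunza   (o→u after a consonant, before a nasal)
  yusunza → yusunzu   (a→u word-finally)
So the Kuranic cognate is 'yusunzu'.

yusunzu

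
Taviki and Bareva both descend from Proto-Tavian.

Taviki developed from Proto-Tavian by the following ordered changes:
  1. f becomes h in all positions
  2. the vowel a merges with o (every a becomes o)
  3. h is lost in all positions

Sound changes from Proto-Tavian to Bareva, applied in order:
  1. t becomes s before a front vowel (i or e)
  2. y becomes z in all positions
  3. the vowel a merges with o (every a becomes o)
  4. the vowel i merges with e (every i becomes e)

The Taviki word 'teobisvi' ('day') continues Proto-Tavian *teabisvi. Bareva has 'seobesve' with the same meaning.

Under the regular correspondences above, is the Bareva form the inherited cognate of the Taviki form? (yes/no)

yes

Derive the expected Bareva reflex of *teabisvi:
Bareva: *teabisvi
  teabisvi → seabisvi   [palatalisation]
  seabisvi (rule 2 does not apply)
  seabisvi → seobisvi   [vowel merger]
  seobisvi → seobesve   [vowel merger]
  giving Bareva seobesve.
Bareva 'seobesve' matches the regular reflex exactly, so the pair is cognate.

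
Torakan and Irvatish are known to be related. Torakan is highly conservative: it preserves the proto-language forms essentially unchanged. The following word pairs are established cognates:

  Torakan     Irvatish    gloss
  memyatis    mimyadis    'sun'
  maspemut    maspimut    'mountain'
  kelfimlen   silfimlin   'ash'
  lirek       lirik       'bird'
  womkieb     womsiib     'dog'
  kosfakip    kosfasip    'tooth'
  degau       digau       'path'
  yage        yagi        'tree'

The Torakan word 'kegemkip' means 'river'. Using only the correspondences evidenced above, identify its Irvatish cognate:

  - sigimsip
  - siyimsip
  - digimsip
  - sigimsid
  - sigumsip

kelfimlen ~ silfimlin — Torakan k corresponds to Irvatish s word-initially before a front vowel.
kelfimlen ~ silfimlin, lirek ~ lirik — Torakan e corresponds to Irvatish i after a consonant, before a consonant other than r, m, n, p, b, f, v.
memyatis ~ mimyadis, maspemut ~ maspimut — Torakan e corresponds to Irvatish i after a consonant, before a nasal.
womkieb ~ womsiib — Torakan k corresponds to Irvatish s after a consonant, before a front vowel.
Applying these to Torakan 'kegemkip':
  kegemkip → segemkip   (k→s word-initially before a front vowel)
  segemkip → sigemkip   (e→i after a consonant, before a consonant other than r, m, n, p, b, f, v)
  sigemkip → sigimkip   (e→i after a consonant, before a nasal)
  sigimkip → sigimsip   (k→s after a consonant, before a front vowel)
So the Irvatish cognate is 'sigimsip'.

sigimsip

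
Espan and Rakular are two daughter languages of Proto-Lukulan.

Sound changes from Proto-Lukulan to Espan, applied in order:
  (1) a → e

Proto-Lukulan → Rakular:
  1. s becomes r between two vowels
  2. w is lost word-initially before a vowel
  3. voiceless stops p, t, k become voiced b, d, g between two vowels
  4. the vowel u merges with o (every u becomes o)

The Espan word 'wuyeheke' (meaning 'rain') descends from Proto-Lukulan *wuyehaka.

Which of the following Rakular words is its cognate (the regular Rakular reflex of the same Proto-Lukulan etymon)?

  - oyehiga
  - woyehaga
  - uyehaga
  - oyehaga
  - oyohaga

oyehaga

Rakular: *wuyehaka
  wuyehaka (rule 1 does not apply)
  wuyehaka → uyehaka   [glide loss]
  uyehaka → uyehaga   [intervocalic voicing]
  uyehaga → oyehaga   [vowel merger]
  giving Rakular oyehaga.
The other candidates each miss or misapply at least one Rakular change.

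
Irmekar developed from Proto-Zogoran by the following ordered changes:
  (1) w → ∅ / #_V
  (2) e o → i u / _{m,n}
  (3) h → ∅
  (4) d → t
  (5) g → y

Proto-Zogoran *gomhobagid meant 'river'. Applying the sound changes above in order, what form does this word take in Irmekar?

yumobayit

Irmekar: *gomhobagid
  gomhobagid (rule 1 does not apply)
  gomhobagid → gumhobagid   [pre-nasal raising]
  gumhobagid → gumobagid   [h-loss]
  gumobagid → gumobagit   [unconditioned shift]
  gumobagit → yumobayit   [unconditioned shift]
  giving Irmekar yumobayit.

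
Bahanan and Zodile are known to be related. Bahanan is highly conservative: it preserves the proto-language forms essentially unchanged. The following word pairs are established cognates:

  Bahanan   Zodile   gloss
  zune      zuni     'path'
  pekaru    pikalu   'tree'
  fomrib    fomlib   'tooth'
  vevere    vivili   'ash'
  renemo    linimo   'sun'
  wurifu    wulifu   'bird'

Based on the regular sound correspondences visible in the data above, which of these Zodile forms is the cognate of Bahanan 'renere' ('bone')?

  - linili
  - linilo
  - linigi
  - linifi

renemo ~ linimo — Bahanan r corresponds to Zodile l word-initially before a front vowel.
renemo ~ linimo — Bahanan e corresponds to Zodile i after a consonant, before a nasal.
vevere ~ vivili — Bahanan e corresponds to Zodile i after a consonant, before r.
vevere ~ vivili — Bahanan r corresponds to Zodile l between vowels (before a front vowel).
zune ~ zuni, vevere ~ vivili — Bahanan e corresponds to Zodile i word-finally.
Applying these to Bahanan 'renere':
  renere → lenere   (r→l word-initially before a front vowel)
  lenere → linere   (e→i after a consonant, before a nasal)
  linere → linire   (e→i after a consonant, before r)
  linire → linile   (r→l between vowels (before a front vowel))
  linile → linili   (e→i word-finally)
So the Zodile cognate is 'linili'.

linili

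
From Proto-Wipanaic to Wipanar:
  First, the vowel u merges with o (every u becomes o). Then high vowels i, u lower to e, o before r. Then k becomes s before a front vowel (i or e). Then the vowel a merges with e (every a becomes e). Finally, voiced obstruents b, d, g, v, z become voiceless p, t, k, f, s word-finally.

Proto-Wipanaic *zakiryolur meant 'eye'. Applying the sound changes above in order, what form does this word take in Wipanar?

Wipanar: start from *zakiryolur.
  rule 1 (vowel merger): zakiryolur → zakiryolor
  rule 2 (pre-rhotic lowering): zakiryolor → zakeryolor
  rule 3 (palatalisation): zakeryolor → zaseryolor
  rule 4 (vowel merger): zaseryolor → zeseryolor
  rule 5: no change — zeseryolor
  ⇒ Wipanar zeseryolor

zeseryolor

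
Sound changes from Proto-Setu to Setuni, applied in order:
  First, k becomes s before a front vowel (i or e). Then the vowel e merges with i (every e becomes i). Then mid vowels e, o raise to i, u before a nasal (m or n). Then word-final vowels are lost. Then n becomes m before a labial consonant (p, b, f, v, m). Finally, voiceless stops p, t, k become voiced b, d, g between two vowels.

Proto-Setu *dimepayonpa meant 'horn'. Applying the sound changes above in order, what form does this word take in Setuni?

dimibayump

Setuni: *dimepayonpa
  dimepayonpa (rule 1 does not apply)
  dimepayonpa → dimipayonpa   [vowel merger]
  dimipayonpa → dimipayunpa   [pre-nasal raising]
  dimipayunpa → dimipayunp   [apocope]
  dimipayunp → dimipayump   [nasal place assimilation]
  dimipayump → dimibayump   [intervocalic voicing]
  giving Setuni dimibayump.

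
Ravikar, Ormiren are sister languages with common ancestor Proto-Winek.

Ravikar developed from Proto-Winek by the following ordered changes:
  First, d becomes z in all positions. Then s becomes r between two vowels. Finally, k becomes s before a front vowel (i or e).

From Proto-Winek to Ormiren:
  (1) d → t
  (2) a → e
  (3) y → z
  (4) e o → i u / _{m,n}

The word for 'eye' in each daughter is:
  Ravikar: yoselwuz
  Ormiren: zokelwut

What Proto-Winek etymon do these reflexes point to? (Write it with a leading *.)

*yokelwud

Position 8: Ravikar has z, Ormiren has t. Taking the neighbouring segments as reconstructed: Ravikar z could go back to *d or *z; Ormiren t could go back to *t or *d — the one source consistent with every daughter is *d.
Position 1: Ravikar has y, Ormiren has z. Ravikar preserves y here (none of its changes turn any other segment into y), so the proto-segment is *y.
Position 3: Ravikar has s, Ormiren has k. Ormiren preserves k here (none of its changes turn any other segment into k), so the proto-segment is *k.
The remaining positions agree across the daughters. Check the candidate against every language:
Ravikar: start from *yokelwud.
  rule 1 (unconditioned shift): yokelwud → yokelwuz
  rule 2: no change — yokelwuz
  rule 3 (palatalisation): yokelwuz → yoselwuz
  ⇒ Ravikar yoselwuz
Ormiren: start from *yokelwud.
  rule 1 (unconditioned shift): yokelwud → yokelwut
  rule 2: no change — yokelwut
  rule 3 (unconditioned shift): yokelwut → zokelwut
  rule 4: no change — zokelwut
  ⇒ Ormiren zokelwut
Only *yokelwud yields all of Ravikar yoselwuz, Ormiren zokelwut.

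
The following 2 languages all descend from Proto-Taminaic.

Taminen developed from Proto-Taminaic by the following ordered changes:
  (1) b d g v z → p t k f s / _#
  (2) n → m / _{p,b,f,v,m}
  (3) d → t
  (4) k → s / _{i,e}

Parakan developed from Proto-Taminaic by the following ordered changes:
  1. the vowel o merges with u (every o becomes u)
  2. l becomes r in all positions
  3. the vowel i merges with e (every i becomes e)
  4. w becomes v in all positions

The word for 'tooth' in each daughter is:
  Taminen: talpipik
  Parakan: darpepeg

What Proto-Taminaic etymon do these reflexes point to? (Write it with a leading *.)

Position 5: Taminen has i, Parakan has e. Taminen preserves i here (none of its changes turn any other segment into i), so the proto-segment is *i.
Position 1: Taminen has t, Parakan has d. Parakan preserves d here (none of its changes turn any other segment into d), so the proto-segment is *d.
Position 8: Taminen has k, Parakan has g. Parakan preserves g here (none of its changes turn any other segment into g), so the proto-segment is *g.
This points to *dalpipig. Verify forward in each daughter:
Taminen: start from *dalpipig.
  rule 1 (final devoicing): dalpipig → dalpipik
  rule 2: no change — dalpipik
  rule 3 (unconditioned shift): dalpipik → talpipik
  rule 4: no change — talpipik
  ⇒ Taminen talpipik
Parakan: start from *dalpipig.
  rule 1: no change — dalpipig
  rule 2 (unconditioned shift): dalpipig → darpipig
  rule 3 (vowel merger): darpipig → darpepeg
  rule 4: no change — darpepeg
  ⇒ Parakan darpepeg
Only *dalpipig yields all of Taminen talpipik, Parakan darpepeg.

*dalpipig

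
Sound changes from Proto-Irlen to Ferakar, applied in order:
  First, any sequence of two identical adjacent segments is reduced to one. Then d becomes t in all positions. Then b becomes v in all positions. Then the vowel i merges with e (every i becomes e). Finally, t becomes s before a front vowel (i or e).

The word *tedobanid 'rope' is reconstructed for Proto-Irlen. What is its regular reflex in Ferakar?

Ferakar: *tedobanid > tetobanit > tetovanit > tetovanet > setovanet  (by unconditioned shift, unconditioned shift, vowel merger, palatalisation)

setovanet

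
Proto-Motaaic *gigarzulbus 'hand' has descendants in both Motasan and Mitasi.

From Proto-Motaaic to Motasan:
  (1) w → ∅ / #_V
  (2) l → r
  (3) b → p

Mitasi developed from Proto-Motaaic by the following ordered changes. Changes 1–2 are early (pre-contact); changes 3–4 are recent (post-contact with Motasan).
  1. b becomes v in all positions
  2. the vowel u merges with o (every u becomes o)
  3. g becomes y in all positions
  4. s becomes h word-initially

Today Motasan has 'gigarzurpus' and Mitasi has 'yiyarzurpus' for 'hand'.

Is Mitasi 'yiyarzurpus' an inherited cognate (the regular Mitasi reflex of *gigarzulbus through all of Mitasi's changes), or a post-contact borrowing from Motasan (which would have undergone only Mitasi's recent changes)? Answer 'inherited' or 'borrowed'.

If inherited, *gigarzulbus would pass through all of Mitasi's changes:
Mitasi: start from *gigarzulbus.
  rule 1 (unconditioned shift): gigarzulbus → gigarzulvus
  rule 2 (vowel merger): gigarzulvus → gigarzolvos
  rule 3 (unconditioned shift): gigarzolvos → yiyarzolvos
  rule 4: no change — yiyarzolvos
  ⇒ Mitasi yiyarzolvos
If borrowed from Motasan 'gigarzurpus' after the early changes, it would undergo only the recent ones:
  rule 3 (unconditioned shift): gigarzurpus → yiyarzurpus
  rule 4 (debuccalisation): no change (yiyarzurpus)
  ⇒ as a loan: yiyarzurpus
Mitasi 'yiyarzurpus' matches the loan outcome 'yiyarzurpus', not the inherited 'yiyarzolvos' — it skipped the early Mitasi changes, so it was borrowed from Motasan.

borrowed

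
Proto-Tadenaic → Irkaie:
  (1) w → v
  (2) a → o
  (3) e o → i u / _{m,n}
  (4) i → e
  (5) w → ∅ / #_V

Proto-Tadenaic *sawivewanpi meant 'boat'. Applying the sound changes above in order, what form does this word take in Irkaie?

Irkaie: *sawivewanpi
  sawivewanpi → savivevanpi   [unconditioned shift]
  savivevanpi → sovivevonpi   [vowel merger]
  sovivevonpi → sovivevunpi   [pre-nasal raising]
  sovivevunpi → sovevevunpe   [vowel merger]
  sovevevunpe (rule 5 does not apply)
  giving Irkaie sovevevunpe.

sovevevunpe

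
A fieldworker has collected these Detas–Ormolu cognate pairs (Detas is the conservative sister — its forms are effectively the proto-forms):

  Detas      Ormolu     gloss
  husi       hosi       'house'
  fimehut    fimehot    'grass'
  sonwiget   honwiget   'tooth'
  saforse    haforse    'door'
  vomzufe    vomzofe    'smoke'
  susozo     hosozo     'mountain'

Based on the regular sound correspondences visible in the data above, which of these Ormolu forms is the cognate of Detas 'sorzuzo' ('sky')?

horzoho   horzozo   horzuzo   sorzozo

sonwiget ~ honwiget — Detas s corresponds to Ormolu h word-initially before a back vowel.
husi ~ hosi, fimehut ~ fimehot — Detas u corresponds to Ormolu o after a consonant, before a consonant other than r, m, n, p, b, f, v.
Applying these to Detas 'sorzuzo':
  sorzuzo → horzuzo   (s→h word-initially before a back vowel)
  horzuzo → horzozo   (u→o after a consonant, before a consonant other than r, m, n, p, b, f, v)
So the Ormolu cognate is 'horzozo'.

horzozo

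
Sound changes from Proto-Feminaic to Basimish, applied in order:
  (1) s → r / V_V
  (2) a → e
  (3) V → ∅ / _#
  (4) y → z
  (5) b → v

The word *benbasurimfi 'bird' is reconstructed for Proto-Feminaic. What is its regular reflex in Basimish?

Basimish: *benbasurimfi
  benbasurimfi → benbarurimfi   [rhotacism]
  benbarurimfi → benberurimfi   [vowel merger]
  benberurimfi → benberurimf   [apocope]
  benberurimf (rule 4 does not apply)
  benberurimf → venverurimf   [unconditioned shift]
  giving Basimish venverurimf.

venverurimf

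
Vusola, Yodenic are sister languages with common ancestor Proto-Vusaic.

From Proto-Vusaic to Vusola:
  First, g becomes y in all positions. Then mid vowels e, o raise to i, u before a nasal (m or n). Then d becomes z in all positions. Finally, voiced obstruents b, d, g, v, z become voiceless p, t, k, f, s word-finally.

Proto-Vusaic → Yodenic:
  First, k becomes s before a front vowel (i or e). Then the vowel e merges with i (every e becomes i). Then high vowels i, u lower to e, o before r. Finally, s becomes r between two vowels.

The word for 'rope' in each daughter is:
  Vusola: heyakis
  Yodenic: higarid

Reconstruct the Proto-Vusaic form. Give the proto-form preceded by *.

*hegakid

Position 2: Vusola has e, Yodenic has i. Vusola preserves e here (none of its changes turn any other segment into e), so the proto-segment is *e.
Position 5: Vusola has k, Yodenic has r. Vusola preserves k here (none of its changes turn any other segment into k), so the proto-segment is *k.
Position 3: Vusola has y, Yodenic has g. Yodenic preserves g here (none of its changes turn any other segment into g), so the proto-segment is *g.
Verify the candidate proto-form against each daughter:
Vusola: *hegakid
  hegakid → heyakid   [unconditioned shift]
  heyakid (rule 2 does not apply)
  heyakid → heyakiz   [unconditioned shift]
  heyakiz → heyakis   [final devoicing]
  giving Vusola heyakis.
Yodenic: *hegakid
  hegakid → hegasid   [palatalisation]
  hegasid → higasid   [vowel merger]
  higasid (rule 3 does not apply)
  higasid → higarid   [rhotacism]
  giving Yodenic higarid.
*hegakid is the unique common source.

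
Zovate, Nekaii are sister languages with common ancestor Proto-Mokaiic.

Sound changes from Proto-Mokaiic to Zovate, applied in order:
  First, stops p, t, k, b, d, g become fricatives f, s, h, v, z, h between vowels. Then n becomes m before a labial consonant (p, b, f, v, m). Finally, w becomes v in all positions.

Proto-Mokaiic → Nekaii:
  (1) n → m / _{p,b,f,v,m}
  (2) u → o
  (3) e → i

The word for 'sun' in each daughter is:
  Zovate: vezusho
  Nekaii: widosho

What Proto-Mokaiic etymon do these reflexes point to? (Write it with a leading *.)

*wedusho

Position 4: Zovate has u, Nekaii has o. Zovate preserves u here (none of its changes turn any other segment into u), so the proto-segment is *u.
Position 3: Zovate has z, Nekaii has d. Nekaii preserves d here (none of its changes turn any other segment into d), so the proto-segment is *d.
Position 2: Zovate has e, Nekaii has i. Zovate preserves e here (none of its changes turn any other segment into e), so the proto-segment is *e.
Verify the candidate proto-form against each daughter:
Zovate: *wedusho > wezusho > vezusho  (by intervocalic lenition, unconditioned shift)
Nekaii: start from *wedusho.
  rule 1: no change — wedusho
  rule 2 (vowel merger): wedusho → wedosho
  rule 3 (vowel merger): wedosho → widosho
  ⇒ Nekaii widosho
*wedusho is the unique common source.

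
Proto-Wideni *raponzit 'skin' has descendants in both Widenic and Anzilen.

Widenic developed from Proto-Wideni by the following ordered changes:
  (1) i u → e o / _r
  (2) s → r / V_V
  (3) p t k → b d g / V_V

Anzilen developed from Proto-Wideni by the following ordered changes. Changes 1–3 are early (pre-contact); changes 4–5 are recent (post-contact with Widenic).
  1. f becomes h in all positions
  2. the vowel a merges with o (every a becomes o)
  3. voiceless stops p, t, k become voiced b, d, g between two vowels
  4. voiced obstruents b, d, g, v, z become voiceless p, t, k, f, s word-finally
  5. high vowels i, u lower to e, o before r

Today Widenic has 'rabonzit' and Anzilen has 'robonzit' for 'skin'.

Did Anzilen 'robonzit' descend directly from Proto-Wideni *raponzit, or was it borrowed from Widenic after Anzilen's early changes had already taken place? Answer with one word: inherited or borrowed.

If inherited, *raponzit would pass through all of Anzilen's changes:
Anzilen: *raponzit > roponzit > robonzit  (by vowel merger, intervocalic voicing)
If borrowed from Widenic 'rabonzit' after the early changes, it would undergo only the recent ones:
  rule 4 (final devoicing): no change (rabonzit)
  rule 5 (pre-rhotic lowering): no change (rabonzit)
  ⇒ as a loan: rabonzit
Anzilen 'robonzit' matches the inherited outcome exactly, so it is an inherited cognate, not a loan.

inherited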